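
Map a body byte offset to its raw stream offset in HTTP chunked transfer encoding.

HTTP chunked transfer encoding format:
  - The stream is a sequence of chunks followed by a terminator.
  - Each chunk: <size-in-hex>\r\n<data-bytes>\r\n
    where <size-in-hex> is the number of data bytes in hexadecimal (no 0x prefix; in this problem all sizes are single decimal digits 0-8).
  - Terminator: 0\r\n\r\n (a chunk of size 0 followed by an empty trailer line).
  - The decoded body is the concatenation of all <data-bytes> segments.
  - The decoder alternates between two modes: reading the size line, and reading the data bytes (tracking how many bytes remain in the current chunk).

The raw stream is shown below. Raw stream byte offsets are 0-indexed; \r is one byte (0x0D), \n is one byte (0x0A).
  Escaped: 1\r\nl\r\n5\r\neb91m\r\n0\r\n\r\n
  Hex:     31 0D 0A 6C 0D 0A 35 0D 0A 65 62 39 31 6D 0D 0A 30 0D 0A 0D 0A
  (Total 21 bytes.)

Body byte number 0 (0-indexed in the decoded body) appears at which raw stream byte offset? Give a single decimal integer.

Answer: 3

Derivation:
Chunk 1: stream[0..1]='1' size=0x1=1, data at stream[3..4]='l' -> body[0..1], body so far='l'
Chunk 2: stream[6..7]='5' size=0x5=5, data at stream[9..14]='eb91m' -> body[1..6], body so far='leb91m'
Chunk 3: stream[16..17]='0' size=0 (terminator). Final body='leb91m' (6 bytes)
Body byte 0 at stream offset 3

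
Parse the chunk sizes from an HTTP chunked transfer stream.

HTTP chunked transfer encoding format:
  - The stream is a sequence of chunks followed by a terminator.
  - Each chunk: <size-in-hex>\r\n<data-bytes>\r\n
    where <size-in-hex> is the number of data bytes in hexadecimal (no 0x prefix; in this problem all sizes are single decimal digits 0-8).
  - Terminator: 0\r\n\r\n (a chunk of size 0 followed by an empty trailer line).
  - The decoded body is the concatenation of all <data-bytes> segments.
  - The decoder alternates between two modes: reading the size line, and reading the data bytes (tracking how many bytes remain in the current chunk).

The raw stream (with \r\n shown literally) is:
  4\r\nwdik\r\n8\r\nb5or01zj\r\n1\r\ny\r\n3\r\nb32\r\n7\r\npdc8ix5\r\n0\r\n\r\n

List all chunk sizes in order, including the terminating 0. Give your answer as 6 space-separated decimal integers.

Chunk 1: stream[0..1]='4' size=0x4=4, data at stream[3..7]='wdik' -> body[0..4], body so far='wdik'
Chunk 2: stream[9..10]='8' size=0x8=8, data at stream[12..20]='b5or01zj' -> body[4..12], body so far='wdikb5or01zj'
Chunk 3: stream[22..23]='1' size=0x1=1, data at stream[25..26]='y' -> body[12..13], body so far='wdikb5or01zjy'
Chunk 4: stream[28..29]='3' size=0x3=3, data at stream[31..34]='b32' -> body[13..16], body so far='wdikb5or01zjyb32'
Chunk 5: stream[36..37]='7' size=0x7=7, data at stream[39..46]='pdc8ix5' -> body[16..23], body so far='wdikb5or01zjyb32pdc8ix5'
Chunk 6: stream[48..49]='0' size=0 (terminator). Final body='wdikb5or01zjyb32pdc8ix5' (23 bytes)

Answer: 4 8 1 3 7 0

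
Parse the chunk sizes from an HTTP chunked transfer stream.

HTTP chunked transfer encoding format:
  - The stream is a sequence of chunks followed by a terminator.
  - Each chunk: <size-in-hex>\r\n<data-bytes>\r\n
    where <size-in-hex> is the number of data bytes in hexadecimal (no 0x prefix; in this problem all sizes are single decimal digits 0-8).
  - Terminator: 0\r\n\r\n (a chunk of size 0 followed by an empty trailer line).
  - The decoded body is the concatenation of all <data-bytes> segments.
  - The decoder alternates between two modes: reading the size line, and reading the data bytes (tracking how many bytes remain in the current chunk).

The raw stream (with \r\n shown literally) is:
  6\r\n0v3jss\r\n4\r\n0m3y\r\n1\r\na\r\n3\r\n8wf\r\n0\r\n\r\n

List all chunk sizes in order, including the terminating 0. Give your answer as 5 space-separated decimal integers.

Answer: 6 4 1 3 0

Derivation:
Chunk 1: stream[0..1]='6' size=0x6=6, data at stream[3..9]='0v3jss' -> body[0..6], body so far='0v3jss'
Chunk 2: stream[11..12]='4' size=0x4=4, data at stream[14..18]='0m3y' -> body[6..10], body so far='0v3jss0m3y'
Chunk 3: stream[20..21]='1' size=0x1=1, data at stream[23..24]='a' -> body[10..11], body so far='0v3jss0m3ya'
Chunk 4: stream[26..27]='3' size=0x3=3, data at stream[29..32]='8wf' -> body[11..14], body so far='0v3jss0m3ya8wf'
Chunk 5: stream[34..35]='0' size=0 (terminator). Final body='0v3jss0m3ya8wf' (14 bytes)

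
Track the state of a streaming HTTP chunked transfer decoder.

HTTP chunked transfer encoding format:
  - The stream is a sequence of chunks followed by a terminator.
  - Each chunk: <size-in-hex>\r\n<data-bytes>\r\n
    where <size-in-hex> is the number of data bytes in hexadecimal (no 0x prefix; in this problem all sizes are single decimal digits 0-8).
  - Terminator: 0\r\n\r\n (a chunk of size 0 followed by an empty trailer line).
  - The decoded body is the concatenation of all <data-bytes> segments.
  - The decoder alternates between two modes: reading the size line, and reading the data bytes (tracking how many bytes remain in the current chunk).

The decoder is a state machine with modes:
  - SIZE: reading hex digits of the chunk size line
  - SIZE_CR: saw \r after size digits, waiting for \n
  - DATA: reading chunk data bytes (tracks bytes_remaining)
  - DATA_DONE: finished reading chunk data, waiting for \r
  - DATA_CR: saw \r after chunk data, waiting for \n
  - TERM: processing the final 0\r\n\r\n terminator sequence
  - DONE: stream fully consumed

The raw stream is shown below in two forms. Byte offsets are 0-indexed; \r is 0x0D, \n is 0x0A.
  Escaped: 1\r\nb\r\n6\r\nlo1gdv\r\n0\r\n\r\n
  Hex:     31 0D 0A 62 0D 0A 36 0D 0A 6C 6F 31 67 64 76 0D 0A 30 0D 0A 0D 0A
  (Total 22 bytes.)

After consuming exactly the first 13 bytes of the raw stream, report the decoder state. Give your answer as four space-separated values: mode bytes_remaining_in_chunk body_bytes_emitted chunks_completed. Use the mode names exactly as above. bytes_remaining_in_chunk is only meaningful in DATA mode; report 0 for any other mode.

Answer: DATA 2 5 1

Derivation:
Byte 0 = '1': mode=SIZE remaining=0 emitted=0 chunks_done=0
Byte 1 = 0x0D: mode=SIZE_CR remaining=0 emitted=0 chunks_done=0
Byte 2 = 0x0A: mode=DATA remaining=1 emitted=0 chunks_done=0
Byte 3 = 'b': mode=DATA_DONE remaining=0 emitted=1 chunks_done=0
Byte 4 = 0x0D: mode=DATA_CR remaining=0 emitted=1 chunks_done=0
Byte 5 = 0x0A: mode=SIZE remaining=0 emitted=1 chunks_done=1
Byte 6 = '6': mode=SIZE remaining=0 emitted=1 chunks_done=1
Byte 7 = 0x0D: mode=SIZE_CR remaining=0 emitted=1 chunks_done=1
Byte 8 = 0x0A: mode=DATA remaining=6 emitted=1 chunks_done=1
Byte 9 = 'l': mode=DATA remaining=5 emitted=2 chunks_done=1
Byte 10 = 'o': mode=DATA remaining=4 emitted=3 chunks_done=1
Byte 11 = '1': mode=DATA remaining=3 emitted=4 chunks_done=1
Byte 12 = 'g': mode=DATA remaining=2 emitted=5 chunks_done=1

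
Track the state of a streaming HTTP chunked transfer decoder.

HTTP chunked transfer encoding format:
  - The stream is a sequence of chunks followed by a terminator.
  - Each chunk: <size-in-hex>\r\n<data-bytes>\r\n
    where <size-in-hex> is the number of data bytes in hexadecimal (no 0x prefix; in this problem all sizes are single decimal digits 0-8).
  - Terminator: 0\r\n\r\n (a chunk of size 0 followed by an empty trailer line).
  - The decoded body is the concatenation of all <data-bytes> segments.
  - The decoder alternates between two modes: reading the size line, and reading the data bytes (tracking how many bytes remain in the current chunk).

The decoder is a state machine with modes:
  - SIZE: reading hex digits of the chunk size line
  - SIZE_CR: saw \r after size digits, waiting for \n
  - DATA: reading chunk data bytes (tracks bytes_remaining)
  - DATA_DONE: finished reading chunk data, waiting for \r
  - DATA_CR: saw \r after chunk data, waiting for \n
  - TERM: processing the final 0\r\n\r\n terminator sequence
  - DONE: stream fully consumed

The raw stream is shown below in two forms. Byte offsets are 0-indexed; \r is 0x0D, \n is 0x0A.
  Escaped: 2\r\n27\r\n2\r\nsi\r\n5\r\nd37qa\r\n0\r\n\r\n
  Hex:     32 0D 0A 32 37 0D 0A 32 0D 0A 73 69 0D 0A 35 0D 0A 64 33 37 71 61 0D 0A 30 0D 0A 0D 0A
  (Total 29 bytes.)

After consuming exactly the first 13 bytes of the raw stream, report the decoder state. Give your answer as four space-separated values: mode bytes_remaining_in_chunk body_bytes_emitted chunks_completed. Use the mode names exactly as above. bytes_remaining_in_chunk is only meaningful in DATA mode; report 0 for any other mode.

Byte 0 = '2': mode=SIZE remaining=0 emitted=0 chunks_done=0
Byte 1 = 0x0D: mode=SIZE_CR remaining=0 emitted=0 chunks_done=0
Byte 2 = 0x0A: mode=DATA remaining=2 emitted=0 chunks_done=0
Byte 3 = '2': mode=DATA remaining=1 emitted=1 chunks_done=0
Byte 4 = '7': mode=DATA_DONE remaining=0 emitted=2 chunks_done=0
Byte 5 = 0x0D: mode=DATA_CR remaining=0 emitted=2 chunks_done=0
Byte 6 = 0x0A: mode=SIZE remaining=0 emitted=2 chunks_done=1
Byte 7 = '2': mode=SIZE remaining=0 emitted=2 chunks_done=1
Byte 8 = 0x0D: mode=SIZE_CR remaining=0 emitted=2 chunks_done=1
Byte 9 = 0x0A: mode=DATA remaining=2 emitted=2 chunks_done=1
Byte 10 = 's': mode=DATA remaining=1 emitted=3 chunks_done=1
Byte 11 = 'i': mode=DATA_DONE remaining=0 emitted=4 chunks_done=1
Byte 12 = 0x0D: mode=DATA_CR remaining=0 emitted=4 chunks_done=1

Answer: DATA_CR 0 4 1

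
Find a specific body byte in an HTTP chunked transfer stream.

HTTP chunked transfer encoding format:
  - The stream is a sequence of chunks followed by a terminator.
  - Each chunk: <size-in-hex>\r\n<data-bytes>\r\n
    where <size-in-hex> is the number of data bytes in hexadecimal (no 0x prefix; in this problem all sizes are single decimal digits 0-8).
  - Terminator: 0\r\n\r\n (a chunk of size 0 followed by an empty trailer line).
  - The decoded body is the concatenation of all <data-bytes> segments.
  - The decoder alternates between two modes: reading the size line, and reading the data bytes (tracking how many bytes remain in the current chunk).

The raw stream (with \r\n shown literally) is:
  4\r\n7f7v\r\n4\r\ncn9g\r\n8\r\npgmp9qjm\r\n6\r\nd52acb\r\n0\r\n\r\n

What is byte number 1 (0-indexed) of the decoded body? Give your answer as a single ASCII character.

Answer: f

Derivation:
Chunk 1: stream[0..1]='4' size=0x4=4, data at stream[3..7]='7f7v' -> body[0..4], body so far='7f7v'
Chunk 2: stream[9..10]='4' size=0x4=4, data at stream[12..16]='cn9g' -> body[4..8], body so far='7f7vcn9g'
Chunk 3: stream[18..19]='8' size=0x8=8, data at stream[21..29]='pgmp9qjm' -> body[8..16], body so far='7f7vcn9gpgmp9qjm'
Chunk 4: stream[31..32]='6' size=0x6=6, data at stream[34..40]='d52acb' -> body[16..22], body so far='7f7vcn9gpgmp9qjmd52acb'
Chunk 5: stream[42..43]='0' size=0 (terminator). Final body='7f7vcn9gpgmp9qjmd52acb' (22 bytes)
Body byte 1 = 'f'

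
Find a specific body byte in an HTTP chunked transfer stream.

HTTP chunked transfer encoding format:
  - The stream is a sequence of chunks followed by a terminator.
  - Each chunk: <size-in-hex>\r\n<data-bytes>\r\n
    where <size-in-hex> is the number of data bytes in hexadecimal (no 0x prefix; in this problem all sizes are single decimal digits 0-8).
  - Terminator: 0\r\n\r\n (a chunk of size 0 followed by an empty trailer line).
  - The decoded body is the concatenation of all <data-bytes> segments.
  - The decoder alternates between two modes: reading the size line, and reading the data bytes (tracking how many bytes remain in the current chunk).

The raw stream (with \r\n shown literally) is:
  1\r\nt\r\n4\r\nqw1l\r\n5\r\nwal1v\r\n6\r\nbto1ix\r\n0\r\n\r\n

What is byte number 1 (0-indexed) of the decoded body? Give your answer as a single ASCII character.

Answer: q

Derivation:
Chunk 1: stream[0..1]='1' size=0x1=1, data at stream[3..4]='t' -> body[0..1], body so far='t'
Chunk 2: stream[6..7]='4' size=0x4=4, data at stream[9..13]='qw1l' -> body[1..5], body so far='tqw1l'
Chunk 3: stream[15..16]='5' size=0x5=5, data at stream[18..23]='wal1v' -> body[5..10], body so far='tqw1lwal1v'
Chunk 4: stream[25..26]='6' size=0x6=6, data at stream[28..34]='bto1ix' -> body[10..16], body so far='tqw1lwal1vbto1ix'
Chunk 5: stream[36..37]='0' size=0 (terminator). Final body='tqw1lwal1vbto1ix' (16 bytes)
Body byte 1 = 'q'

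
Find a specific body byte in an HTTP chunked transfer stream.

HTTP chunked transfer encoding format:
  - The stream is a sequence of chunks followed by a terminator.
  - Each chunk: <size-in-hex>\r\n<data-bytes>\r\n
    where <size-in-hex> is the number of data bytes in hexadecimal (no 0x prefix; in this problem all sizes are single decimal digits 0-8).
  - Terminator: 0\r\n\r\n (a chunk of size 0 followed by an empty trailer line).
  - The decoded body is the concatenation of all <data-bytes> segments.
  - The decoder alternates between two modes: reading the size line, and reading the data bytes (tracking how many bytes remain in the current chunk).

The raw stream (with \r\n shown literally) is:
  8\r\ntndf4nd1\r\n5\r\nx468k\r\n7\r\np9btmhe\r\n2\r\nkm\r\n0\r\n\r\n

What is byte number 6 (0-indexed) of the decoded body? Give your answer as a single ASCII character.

Answer: d

Derivation:
Chunk 1: stream[0..1]='8' size=0x8=8, data at stream[3..11]='tndf4nd1' -> body[0..8], body so far='tndf4nd1'
Chunk 2: stream[13..14]='5' size=0x5=5, data at stream[16..21]='x468k' -> body[8..13], body so far='tndf4nd1x468k'
Chunk 3: stream[23..24]='7' size=0x7=7, data at stream[26..33]='p9btmhe' -> body[13..20], body so far='tndf4nd1x468kp9btmhe'
Chunk 4: stream[35..36]='2' size=0x2=2, data at stream[38..40]='km' -> body[20..22], body so far='tndf4nd1x468kp9btmhekm'
Chunk 5: stream[42..43]='0' size=0 (terminator). Final body='tndf4nd1x468kp9btmhekm' (22 bytes)
Body byte 6 = 'd'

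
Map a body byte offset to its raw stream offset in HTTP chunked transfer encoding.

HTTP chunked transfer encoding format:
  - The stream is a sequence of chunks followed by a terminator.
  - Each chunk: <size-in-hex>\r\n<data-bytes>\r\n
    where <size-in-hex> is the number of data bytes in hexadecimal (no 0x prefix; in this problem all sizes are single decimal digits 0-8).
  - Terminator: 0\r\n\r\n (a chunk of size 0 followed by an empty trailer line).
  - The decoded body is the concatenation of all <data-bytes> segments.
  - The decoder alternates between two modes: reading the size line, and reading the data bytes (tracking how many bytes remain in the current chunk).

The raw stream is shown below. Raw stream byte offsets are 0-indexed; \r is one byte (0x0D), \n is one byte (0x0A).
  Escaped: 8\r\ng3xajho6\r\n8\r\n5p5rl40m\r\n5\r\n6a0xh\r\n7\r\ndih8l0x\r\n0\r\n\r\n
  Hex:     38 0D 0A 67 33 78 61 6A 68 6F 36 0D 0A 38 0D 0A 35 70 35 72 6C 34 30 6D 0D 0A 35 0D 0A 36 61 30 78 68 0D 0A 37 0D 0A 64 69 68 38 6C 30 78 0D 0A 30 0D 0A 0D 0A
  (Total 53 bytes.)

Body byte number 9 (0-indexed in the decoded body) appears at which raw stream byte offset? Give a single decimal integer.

Answer: 17

Derivation:
Chunk 1: stream[0..1]='8' size=0x8=8, data at stream[3..11]='g3xajho6' -> body[0..8], body so far='g3xajho6'
Chunk 2: stream[13..14]='8' size=0x8=8, data at stream[16..24]='5p5rl40m' -> body[8..16], body so far='g3xajho65p5rl40m'
Chunk 3: stream[26..27]='5' size=0x5=5, data at stream[29..34]='6a0xh' -> body[16..21], body so far='g3xajho65p5rl40m6a0xh'
Chunk 4: stream[36..37]='7' size=0x7=7, data at stream[39..46]='dih8l0x' -> body[21..28], body so far='g3xajho65p5rl40m6a0xhdih8l0x'
Chunk 5: stream[48..49]='0' size=0 (terminator). Final body='g3xajho65p5rl40m6a0xhdih8l0x' (28 bytes)
Body byte 9 at stream offset 17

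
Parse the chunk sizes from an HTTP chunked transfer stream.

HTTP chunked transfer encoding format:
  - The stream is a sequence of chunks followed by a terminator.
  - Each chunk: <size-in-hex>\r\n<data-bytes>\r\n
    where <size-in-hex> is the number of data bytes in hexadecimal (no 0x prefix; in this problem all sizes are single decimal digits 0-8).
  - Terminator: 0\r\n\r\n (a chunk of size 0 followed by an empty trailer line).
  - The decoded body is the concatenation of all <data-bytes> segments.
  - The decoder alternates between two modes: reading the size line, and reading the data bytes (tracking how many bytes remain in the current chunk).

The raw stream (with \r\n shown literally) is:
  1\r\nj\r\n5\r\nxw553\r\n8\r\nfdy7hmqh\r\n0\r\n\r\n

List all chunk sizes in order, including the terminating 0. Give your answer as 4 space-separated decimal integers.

Chunk 1: stream[0..1]='1' size=0x1=1, data at stream[3..4]='j' -> body[0..1], body so far='j'
Chunk 2: stream[6..7]='5' size=0x5=5, data at stream[9..14]='xw553' -> body[1..6], body so far='jxw553'
Chunk 3: stream[16..17]='8' size=0x8=8, data at stream[19..27]='fdy7hmqh' -> body[6..14], body so far='jxw553fdy7hmqh'
Chunk 4: stream[29..30]='0' size=0 (terminator). Final body='jxw553fdy7hmqh' (14 bytes)

Answer: 1 5 8 0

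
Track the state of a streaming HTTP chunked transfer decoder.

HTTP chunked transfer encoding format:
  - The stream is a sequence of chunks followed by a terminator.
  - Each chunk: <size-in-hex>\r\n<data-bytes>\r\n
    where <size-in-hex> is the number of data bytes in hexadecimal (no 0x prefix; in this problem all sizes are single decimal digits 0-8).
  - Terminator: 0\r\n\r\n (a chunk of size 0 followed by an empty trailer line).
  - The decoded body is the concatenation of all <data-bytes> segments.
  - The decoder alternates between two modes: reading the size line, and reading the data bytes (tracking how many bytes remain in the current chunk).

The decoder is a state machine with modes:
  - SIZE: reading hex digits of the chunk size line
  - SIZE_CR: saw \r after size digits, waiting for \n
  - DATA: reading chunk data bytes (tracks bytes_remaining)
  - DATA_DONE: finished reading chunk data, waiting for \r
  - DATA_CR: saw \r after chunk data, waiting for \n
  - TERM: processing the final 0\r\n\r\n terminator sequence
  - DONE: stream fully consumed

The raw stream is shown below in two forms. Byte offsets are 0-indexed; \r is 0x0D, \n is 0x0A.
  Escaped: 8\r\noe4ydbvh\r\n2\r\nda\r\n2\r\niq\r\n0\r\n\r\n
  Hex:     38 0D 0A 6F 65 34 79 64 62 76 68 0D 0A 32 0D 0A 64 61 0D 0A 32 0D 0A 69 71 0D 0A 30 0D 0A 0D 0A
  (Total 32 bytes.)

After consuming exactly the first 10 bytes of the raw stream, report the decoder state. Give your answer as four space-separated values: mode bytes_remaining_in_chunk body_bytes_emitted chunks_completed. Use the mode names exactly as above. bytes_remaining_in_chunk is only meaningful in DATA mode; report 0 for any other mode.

Byte 0 = '8': mode=SIZE remaining=0 emitted=0 chunks_done=0
Byte 1 = 0x0D: mode=SIZE_CR remaining=0 emitted=0 chunks_done=0
Byte 2 = 0x0A: mode=DATA remaining=8 emitted=0 chunks_done=0
Byte 3 = 'o': mode=DATA remaining=7 emitted=1 chunks_done=0
Byte 4 = 'e': mode=DATA remaining=6 emitted=2 chunks_done=0
Byte 5 = '4': mode=DATA remaining=5 emitted=3 chunks_done=0
Byte 6 = 'y': mode=DATA remaining=4 emitted=4 chunks_done=0
Byte 7 = 'd': mode=DATA remaining=3 emitted=5 chunks_done=0
Byte 8 = 'b': mode=DATA remaining=2 emitted=6 chunks_done=0
Byte 9 = 'v': mode=DATA remaining=1 emitted=7 chunks_done=0

Answer: DATA 1 7 0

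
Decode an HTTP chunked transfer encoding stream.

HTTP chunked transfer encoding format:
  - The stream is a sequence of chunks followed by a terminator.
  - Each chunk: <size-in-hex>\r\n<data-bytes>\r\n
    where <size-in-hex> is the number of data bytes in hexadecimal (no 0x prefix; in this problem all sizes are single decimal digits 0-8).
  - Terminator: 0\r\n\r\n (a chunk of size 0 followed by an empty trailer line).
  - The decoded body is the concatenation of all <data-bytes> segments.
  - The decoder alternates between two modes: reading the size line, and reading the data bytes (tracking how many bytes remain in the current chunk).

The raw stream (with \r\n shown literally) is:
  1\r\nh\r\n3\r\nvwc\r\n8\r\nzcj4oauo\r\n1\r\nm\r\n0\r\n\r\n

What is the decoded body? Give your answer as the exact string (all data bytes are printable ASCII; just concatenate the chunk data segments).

Chunk 1: stream[0..1]='1' size=0x1=1, data at stream[3..4]='h' -> body[0..1], body so far='h'
Chunk 2: stream[6..7]='3' size=0x3=3, data at stream[9..12]='vwc' -> body[1..4], body so far='hvwc'
Chunk 3: stream[14..15]='8' size=0x8=8, data at stream[17..25]='zcj4oauo' -> body[4..12], body so far='hvwczcj4oauo'
Chunk 4: stream[27..28]='1' size=0x1=1, data at stream[30..31]='m' -> body[12..13], body so far='hvwczcj4oauom'
Chunk 5: stream[33..34]='0' size=0 (terminator). Final body='hvwczcj4oauom' (13 bytes)

Answer: hvwczcj4oauom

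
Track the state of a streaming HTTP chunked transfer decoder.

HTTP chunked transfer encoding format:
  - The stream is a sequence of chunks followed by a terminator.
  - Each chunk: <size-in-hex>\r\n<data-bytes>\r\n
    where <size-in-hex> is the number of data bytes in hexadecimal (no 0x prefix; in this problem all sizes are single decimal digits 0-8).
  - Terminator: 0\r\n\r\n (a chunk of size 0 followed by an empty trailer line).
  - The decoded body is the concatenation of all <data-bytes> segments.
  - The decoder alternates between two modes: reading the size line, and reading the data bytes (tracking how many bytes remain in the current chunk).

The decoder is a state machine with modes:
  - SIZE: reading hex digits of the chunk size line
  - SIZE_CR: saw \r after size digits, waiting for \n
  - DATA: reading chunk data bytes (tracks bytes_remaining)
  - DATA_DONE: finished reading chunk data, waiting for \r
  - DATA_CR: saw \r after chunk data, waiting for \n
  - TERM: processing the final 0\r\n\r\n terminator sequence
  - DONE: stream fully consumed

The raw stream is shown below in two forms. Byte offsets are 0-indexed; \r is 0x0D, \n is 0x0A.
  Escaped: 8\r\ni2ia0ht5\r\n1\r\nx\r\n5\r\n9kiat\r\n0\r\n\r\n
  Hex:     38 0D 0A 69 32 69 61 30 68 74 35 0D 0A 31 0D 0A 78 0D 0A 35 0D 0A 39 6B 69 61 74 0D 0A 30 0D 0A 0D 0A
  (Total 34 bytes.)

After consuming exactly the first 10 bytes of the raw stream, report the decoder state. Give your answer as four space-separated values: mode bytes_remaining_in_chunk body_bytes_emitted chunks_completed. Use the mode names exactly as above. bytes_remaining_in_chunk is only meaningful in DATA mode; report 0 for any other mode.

Byte 0 = '8': mode=SIZE remaining=0 emitted=0 chunks_done=0
Byte 1 = 0x0D: mode=SIZE_CR remaining=0 emitted=0 chunks_done=0
Byte 2 = 0x0A: mode=DATA remaining=8 emitted=0 chunks_done=0
Byte 3 = 'i': mode=DATA remaining=7 emitted=1 chunks_done=0
Byte 4 = '2': mode=DATA remaining=6 emitted=2 chunks_done=0
Byte 5 = 'i': mode=DATA remaining=5 emitted=3 chunks_done=0
Byte 6 = 'a': mode=DATA remaining=4 emitted=4 chunks_done=0
Byte 7 = '0': mode=DATA remaining=3 emitted=5 chunks_done=0
Byte 8 = 'h': mode=DATA remaining=2 emitted=6 chunks_done=0
Byte 9 = 't': mode=DATA remaining=1 emitted=7 chunks_done=0

Answer: DATA 1 7 0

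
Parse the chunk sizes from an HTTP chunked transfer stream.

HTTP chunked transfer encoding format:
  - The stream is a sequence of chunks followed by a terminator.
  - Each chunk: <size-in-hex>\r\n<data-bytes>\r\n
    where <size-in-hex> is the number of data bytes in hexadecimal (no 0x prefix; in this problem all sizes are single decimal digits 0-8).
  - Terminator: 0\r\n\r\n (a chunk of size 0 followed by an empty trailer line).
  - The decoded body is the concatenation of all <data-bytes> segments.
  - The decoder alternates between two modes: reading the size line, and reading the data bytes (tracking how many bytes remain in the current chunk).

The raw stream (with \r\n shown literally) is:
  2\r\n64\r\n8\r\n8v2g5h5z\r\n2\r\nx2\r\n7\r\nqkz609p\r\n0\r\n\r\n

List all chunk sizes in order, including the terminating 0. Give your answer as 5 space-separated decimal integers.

Answer: 2 8 2 7 0

Derivation:
Chunk 1: stream[0..1]='2' size=0x2=2, data at stream[3..5]='64' -> body[0..2], body so far='64'
Chunk 2: stream[7..8]='8' size=0x8=8, data at stream[10..18]='8v2g5h5z' -> body[2..10], body so far='648v2g5h5z'
Chunk 3: stream[20..21]='2' size=0x2=2, data at stream[23..25]='x2' -> body[10..12], body so far='648v2g5h5zx2'
Chunk 4: stream[27..28]='7' size=0x7=7, data at stream[30..37]='qkz609p' -> body[12..19], body so far='648v2g5h5zx2qkz609p'
Chunk 5: stream[39..40]='0' size=0 (terminator). Final body='648v2g5h5zx2qkz609p' (19 bytes)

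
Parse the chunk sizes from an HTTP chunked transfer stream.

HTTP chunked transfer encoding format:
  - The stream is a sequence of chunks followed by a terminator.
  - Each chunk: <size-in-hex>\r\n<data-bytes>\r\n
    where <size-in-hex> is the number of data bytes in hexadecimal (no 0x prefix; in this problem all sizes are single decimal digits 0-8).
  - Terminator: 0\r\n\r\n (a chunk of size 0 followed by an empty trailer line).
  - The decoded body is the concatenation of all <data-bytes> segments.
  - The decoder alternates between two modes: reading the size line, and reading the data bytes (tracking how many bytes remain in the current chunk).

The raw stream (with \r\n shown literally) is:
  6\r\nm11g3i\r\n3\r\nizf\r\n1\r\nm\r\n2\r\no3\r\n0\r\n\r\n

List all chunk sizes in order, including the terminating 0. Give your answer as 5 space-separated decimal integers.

Chunk 1: stream[0..1]='6' size=0x6=6, data at stream[3..9]='m11g3i' -> body[0..6], body so far='m11g3i'
Chunk 2: stream[11..12]='3' size=0x3=3, data at stream[14..17]='izf' -> body[6..9], body so far='m11g3iizf'
Chunk 3: stream[19..20]='1' size=0x1=1, data at stream[22..23]='m' -> body[9..10], body so far='m11g3iizfm'
Chunk 4: stream[25..26]='2' size=0x2=2, data at stream[28..30]='o3' -> body[10..12], body so far='m11g3iizfmo3'
Chunk 5: stream[32..33]='0' size=0 (terminator). Final body='m11g3iizfmo3' (12 bytes)

Answer: 6 3 1 2 0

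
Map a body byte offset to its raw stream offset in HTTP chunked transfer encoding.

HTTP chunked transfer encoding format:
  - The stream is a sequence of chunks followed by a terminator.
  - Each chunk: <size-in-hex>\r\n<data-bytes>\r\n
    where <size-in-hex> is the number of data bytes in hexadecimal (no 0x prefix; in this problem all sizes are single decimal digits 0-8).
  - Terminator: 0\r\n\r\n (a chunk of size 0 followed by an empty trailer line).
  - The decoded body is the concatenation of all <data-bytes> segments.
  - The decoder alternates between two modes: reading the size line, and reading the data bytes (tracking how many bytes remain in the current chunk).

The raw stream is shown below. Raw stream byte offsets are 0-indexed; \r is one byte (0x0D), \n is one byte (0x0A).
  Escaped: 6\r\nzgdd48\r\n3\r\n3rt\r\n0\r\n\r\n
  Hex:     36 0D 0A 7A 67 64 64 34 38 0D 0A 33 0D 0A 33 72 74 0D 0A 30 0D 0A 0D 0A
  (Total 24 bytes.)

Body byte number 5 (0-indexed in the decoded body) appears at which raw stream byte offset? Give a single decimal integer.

Chunk 1: stream[0..1]='6' size=0x6=6, data at stream[3..9]='zgdd48' -> body[0..6], body so far='zgdd48'
Chunk 2: stream[11..12]='3' size=0x3=3, data at stream[14..17]='3rt' -> body[6..9], body so far='zgdd483rt'
Chunk 3: stream[19..20]='0' size=0 (terminator). Final body='zgdd483rt' (9 bytes)
Body byte 5 at stream offset 8

Answer: 8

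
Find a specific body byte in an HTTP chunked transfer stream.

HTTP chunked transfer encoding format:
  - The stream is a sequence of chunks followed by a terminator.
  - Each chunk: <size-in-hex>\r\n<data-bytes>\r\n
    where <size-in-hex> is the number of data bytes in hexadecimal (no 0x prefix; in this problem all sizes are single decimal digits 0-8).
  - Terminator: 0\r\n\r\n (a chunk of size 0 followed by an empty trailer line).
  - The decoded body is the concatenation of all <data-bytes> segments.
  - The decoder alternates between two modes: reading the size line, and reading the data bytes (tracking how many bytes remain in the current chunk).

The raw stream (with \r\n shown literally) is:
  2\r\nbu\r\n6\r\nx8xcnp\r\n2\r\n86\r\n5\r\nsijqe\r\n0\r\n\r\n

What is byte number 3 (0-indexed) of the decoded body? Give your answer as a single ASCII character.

Chunk 1: stream[0..1]='2' size=0x2=2, data at stream[3..5]='bu' -> body[0..2], body so far='bu'
Chunk 2: stream[7..8]='6' size=0x6=6, data at stream[10..16]='x8xcnp' -> body[2..8], body so far='bux8xcnp'
Chunk 3: stream[18..19]='2' size=0x2=2, data at stream[21..23]='86' -> body[8..10], body so far='bux8xcnp86'
Chunk 4: stream[25..26]='5' size=0x5=5, data at stream[28..33]='sijqe' -> body[10..15], body so far='bux8xcnp86sijqe'
Chunk 5: stream[35..36]='0' size=0 (terminator). Final body='bux8xcnp86sijqe' (15 bytes)
Body byte 3 = '8'

Answer: 8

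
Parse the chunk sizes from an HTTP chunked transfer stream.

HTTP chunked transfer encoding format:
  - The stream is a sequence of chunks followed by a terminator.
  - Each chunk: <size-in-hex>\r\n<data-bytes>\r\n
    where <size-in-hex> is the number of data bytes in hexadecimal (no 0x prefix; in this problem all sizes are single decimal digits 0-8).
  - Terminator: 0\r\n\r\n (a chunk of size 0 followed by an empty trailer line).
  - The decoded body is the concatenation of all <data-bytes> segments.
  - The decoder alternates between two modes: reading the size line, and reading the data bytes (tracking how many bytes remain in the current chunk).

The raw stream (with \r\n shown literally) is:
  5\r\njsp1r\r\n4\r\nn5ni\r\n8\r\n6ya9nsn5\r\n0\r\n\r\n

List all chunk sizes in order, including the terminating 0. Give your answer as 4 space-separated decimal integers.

Answer: 5 4 8 0

Derivation:
Chunk 1: stream[0..1]='5' size=0x5=5, data at stream[3..8]='jsp1r' -> body[0..5], body so far='jsp1r'
Chunk 2: stream[10..11]='4' size=0x4=4, data at stream[13..17]='n5ni' -> body[5..9], body so far='jsp1rn5ni'
Chunk 3: stream[19..20]='8' size=0x8=8, data at stream[22..30]='6ya9nsn5' -> body[9..17], body so far='jsp1rn5ni6ya9nsn5'
Chunk 4: stream[32..33]='0' size=0 (terminator). Final body='jsp1rn5ni6ya9nsn5' (17 bytes)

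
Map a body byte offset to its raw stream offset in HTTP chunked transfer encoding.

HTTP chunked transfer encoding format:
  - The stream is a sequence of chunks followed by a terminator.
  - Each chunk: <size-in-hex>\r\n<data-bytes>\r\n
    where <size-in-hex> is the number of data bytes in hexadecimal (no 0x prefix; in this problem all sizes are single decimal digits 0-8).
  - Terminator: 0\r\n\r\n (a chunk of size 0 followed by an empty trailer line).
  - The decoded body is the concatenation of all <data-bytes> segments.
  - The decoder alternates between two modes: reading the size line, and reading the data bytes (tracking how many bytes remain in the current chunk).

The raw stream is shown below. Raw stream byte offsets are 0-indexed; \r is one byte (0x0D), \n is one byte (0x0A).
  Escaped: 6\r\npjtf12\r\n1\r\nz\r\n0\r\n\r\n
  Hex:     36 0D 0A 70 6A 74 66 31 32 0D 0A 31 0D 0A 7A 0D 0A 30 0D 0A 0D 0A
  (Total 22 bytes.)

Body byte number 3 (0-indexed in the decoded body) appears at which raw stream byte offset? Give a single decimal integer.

Answer: 6

Derivation:
Chunk 1: stream[0..1]='6' size=0x6=6, data at stream[3..9]='pjtf12' -> body[0..6], body so far='pjtf12'
Chunk 2: stream[11..12]='1' size=0x1=1, data at stream[14..15]='z' -> body[6..7], body so far='pjtf12z'
Chunk 3: stream[17..18]='0' size=0 (terminator). Final body='pjtf12z' (7 bytes)
Body byte 3 at stream offset 6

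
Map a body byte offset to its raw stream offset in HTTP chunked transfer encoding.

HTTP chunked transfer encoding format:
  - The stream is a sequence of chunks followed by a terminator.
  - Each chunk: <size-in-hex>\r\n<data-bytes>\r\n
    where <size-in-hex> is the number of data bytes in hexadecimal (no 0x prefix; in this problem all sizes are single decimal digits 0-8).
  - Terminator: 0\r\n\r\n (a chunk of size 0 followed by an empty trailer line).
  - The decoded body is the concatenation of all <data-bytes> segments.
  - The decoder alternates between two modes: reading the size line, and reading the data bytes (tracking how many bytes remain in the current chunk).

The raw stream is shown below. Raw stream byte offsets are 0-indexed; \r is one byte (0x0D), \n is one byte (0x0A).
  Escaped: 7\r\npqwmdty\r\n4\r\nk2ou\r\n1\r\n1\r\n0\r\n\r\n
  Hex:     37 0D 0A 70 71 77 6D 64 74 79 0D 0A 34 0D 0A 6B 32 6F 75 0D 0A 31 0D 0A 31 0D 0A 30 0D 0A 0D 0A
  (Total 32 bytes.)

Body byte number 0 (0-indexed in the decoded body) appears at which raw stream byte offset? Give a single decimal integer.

Chunk 1: stream[0..1]='7' size=0x7=7, data at stream[3..10]='pqwmdty' -> body[0..7], body so far='pqwmdty'
Chunk 2: stream[12..13]='4' size=0x4=4, data at stream[15..19]='k2ou' -> body[7..11], body so far='pqwmdtyk2ou'
Chunk 3: stream[21..22]='1' size=0x1=1, data at stream[24..25]='1' -> body[11..12], body so far='pqwmdtyk2ou1'
Chunk 4: stream[27..28]='0' size=0 (terminator). Final body='pqwmdtyk2ou1' (12 bytes)
Body byte 0 at stream offset 3

Answer: 3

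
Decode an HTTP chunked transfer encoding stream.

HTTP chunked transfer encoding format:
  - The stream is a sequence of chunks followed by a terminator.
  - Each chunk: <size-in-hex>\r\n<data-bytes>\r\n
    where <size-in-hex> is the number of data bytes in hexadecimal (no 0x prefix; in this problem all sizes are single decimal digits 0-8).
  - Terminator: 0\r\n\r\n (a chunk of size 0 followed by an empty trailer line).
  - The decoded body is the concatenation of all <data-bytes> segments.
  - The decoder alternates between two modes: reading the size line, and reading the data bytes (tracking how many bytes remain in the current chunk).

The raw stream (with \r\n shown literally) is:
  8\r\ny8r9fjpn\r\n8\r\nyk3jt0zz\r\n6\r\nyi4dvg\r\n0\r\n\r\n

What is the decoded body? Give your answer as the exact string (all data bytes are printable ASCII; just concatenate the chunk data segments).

Answer: y8r9fjpnyk3jt0zzyi4dvg

Derivation:
Chunk 1: stream[0..1]='8' size=0x8=8, data at stream[3..11]='y8r9fjpn' -> body[0..8], body so far='y8r9fjpn'
Chunk 2: stream[13..14]='8' size=0x8=8, data at stream[16..24]='yk3jt0zz' -> body[8..16], body so far='y8r9fjpnyk3jt0zz'
Chunk 3: stream[26..27]='6' size=0x6=6, data at stream[29..35]='yi4dvg' -> body[16..22], body so far='y8r9fjpnyk3jt0zzyi4dvg'
Chunk 4: stream[37..38]='0' size=0 (terminator). Final body='y8r9fjpnyk3jt0zzyi4dvg' (22 bytes)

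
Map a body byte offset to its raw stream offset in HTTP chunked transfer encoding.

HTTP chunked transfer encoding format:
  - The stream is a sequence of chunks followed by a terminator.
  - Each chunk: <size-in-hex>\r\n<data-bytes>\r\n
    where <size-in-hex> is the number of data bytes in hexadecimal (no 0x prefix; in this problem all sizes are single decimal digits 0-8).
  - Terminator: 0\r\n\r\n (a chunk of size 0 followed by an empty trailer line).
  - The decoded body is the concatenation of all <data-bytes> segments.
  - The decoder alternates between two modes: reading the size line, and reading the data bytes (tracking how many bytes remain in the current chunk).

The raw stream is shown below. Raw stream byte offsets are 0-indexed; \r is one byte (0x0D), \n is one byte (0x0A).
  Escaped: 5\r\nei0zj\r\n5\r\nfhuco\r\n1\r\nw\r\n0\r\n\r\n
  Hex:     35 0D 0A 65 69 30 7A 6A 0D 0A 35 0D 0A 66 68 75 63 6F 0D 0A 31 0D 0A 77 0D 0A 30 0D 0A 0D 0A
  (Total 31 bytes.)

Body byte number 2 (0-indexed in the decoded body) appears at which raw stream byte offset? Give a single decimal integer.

Answer: 5

Derivation:
Chunk 1: stream[0..1]='5' size=0x5=5, data at stream[3..8]='ei0zj' -> body[0..5], body so far='ei0zj'
Chunk 2: stream[10..11]='5' size=0x5=5, data at stream[13..18]='fhuco' -> body[5..10], body so far='ei0zjfhuco'
Chunk 3: stream[20..21]='1' size=0x1=1, data at stream[23..24]='w' -> body[10..11], body so far='ei0zjfhucow'
Chunk 4: stream[26..27]='0' size=0 (terminator). Final body='ei0zjfhucow' (11 bytes)
Body byte 2 at stream offset 5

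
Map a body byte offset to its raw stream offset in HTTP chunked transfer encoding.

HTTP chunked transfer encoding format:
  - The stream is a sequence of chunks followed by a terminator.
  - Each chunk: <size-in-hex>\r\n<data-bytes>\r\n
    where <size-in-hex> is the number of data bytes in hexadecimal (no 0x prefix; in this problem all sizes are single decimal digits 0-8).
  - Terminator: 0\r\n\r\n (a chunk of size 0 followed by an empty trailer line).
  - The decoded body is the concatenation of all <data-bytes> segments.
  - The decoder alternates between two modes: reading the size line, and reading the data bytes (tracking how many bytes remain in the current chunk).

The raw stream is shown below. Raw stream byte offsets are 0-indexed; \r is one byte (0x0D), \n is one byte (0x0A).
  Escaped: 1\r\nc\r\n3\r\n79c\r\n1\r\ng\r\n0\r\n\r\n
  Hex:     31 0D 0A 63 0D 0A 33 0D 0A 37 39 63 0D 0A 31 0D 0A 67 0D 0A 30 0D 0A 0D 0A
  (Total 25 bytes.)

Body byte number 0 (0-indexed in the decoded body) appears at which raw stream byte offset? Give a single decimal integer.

Chunk 1: stream[0..1]='1' size=0x1=1, data at stream[3..4]='c' -> body[0..1], body so far='c'
Chunk 2: stream[6..7]='3' size=0x3=3, data at stream[9..12]='79c' -> body[1..4], body so far='c79c'
Chunk 3: stream[14..15]='1' size=0x1=1, data at stream[17..18]='g' -> body[4..5], body so far='c79cg'
Chunk 4: stream[20..21]='0' size=0 (terminator). Final body='c79cg' (5 bytes)
Body byte 0 at stream offset 3

Answer: 3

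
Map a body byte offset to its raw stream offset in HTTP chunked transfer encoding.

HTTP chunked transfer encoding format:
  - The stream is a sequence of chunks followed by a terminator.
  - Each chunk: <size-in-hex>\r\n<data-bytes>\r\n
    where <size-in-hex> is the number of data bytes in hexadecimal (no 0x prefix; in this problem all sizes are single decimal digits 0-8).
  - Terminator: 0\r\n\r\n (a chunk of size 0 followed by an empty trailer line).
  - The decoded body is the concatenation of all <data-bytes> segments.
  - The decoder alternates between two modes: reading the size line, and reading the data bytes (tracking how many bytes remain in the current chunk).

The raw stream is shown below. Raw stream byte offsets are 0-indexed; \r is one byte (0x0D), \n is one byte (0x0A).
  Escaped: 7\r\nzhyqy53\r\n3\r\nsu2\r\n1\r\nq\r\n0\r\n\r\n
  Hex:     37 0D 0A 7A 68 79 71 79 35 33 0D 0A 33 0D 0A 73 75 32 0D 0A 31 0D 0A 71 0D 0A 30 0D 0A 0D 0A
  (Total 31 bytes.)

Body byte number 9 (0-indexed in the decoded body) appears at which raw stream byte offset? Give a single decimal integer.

Chunk 1: stream[0..1]='7' size=0x7=7, data at stream[3..10]='zhyqy53' -> body[0..7], body so far='zhyqy53'
Chunk 2: stream[12..13]='3' size=0x3=3, data at stream[15..18]='su2' -> body[7..10], body so far='zhyqy53su2'
Chunk 3: stream[20..21]='1' size=0x1=1, data at stream[23..24]='q' -> body[10..11], body so far='zhyqy53su2q'
Chunk 4: stream[26..27]='0' size=0 (terminator). Final body='zhyqy53su2q' (11 bytes)
Body byte 9 at stream offset 17

Answer: 17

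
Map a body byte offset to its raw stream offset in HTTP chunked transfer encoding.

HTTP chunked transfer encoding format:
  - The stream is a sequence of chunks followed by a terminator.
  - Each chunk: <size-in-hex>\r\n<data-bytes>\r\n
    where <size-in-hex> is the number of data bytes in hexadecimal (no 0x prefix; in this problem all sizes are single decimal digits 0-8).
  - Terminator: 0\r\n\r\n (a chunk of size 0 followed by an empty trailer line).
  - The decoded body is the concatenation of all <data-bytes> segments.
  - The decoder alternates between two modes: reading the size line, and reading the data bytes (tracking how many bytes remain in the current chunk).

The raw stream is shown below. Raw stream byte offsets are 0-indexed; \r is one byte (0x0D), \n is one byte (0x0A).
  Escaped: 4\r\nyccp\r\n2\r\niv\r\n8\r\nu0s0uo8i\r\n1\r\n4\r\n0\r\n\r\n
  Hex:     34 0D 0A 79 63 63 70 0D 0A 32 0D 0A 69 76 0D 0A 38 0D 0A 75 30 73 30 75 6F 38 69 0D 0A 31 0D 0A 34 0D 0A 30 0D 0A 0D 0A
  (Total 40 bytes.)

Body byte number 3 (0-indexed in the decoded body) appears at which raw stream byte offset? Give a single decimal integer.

Answer: 6

Derivation:
Chunk 1: stream[0..1]='4' size=0x4=4, data at stream[3..7]='yccp' -> body[0..4], body so far='yccp'
Chunk 2: stream[9..10]='2' size=0x2=2, data at stream[12..14]='iv' -> body[4..6], body so far='yccpiv'
Chunk 3: stream[16..17]='8' size=0x8=8, data at stream[19..27]='u0s0uo8i' -> body[6..14], body so far='yccpivu0s0uo8i'
Chunk 4: stream[29..30]='1' size=0x1=1, data at stream[32..33]='4' -> body[14..15], body so far='yccpivu0s0uo8i4'
Chunk 5: stream[35..36]='0' size=0 (terminator). Final body='yccpivu0s0uo8i4' (15 bytes)
Body byte 3 at stream offset 6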